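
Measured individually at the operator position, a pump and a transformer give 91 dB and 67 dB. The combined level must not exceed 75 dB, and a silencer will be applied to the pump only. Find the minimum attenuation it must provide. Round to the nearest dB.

Everything except the pump sums to 10^(67/10) = 5.012e+06 in linear terms, 67.00 dB.
To meet 75 dB overall, the treated pump may contribute at most 10^(75/10) − 5.012e+06 = 2.661e+07, i.e. 74.25 dB.
Required insertion loss = 91 − 74.25 = 16.75 dB.

17 dB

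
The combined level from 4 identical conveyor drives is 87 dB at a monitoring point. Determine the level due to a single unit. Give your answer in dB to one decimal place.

81.0 dB

Dividing the total intensity by 4 lowers the level by 10·log₁₀ 4 = 6.021 dB: L₁ = 87 − 6.021.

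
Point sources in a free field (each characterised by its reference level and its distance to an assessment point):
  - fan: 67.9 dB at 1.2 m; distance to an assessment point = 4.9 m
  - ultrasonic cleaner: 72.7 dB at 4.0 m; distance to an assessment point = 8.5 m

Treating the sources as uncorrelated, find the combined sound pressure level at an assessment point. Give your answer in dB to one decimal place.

First find each source's level at the receiver (point-source: −20·log₁₀(r/r_ref)), then combine on an intensity basis.
fan: 67.9 − 20·log₁₀(4.9/1.2) = 67.9 − 12.22 = 55.68 dB.
ultrasonic cleaner: 72.7 − 20·log₁₀(8.5/4.0) = 72.7 − 6.55 = 66.15 dB.
Σ 10^(L/10) = 4.493e+06 → L_total = 10·log₁₀(4.493e+06) = 66.53 dB.

66.5 dB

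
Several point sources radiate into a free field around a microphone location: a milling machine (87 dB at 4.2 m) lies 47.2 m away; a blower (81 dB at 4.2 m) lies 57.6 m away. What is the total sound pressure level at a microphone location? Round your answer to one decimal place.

First find each source's level at the receiver (point-source: −20·log₁₀(r/r_ref)), then combine on an intensity basis.
milling machine: 87 − 20·log₁₀(47.2/4.2) = 87 − 21.01 = 65.99 dB.
blower: 81 − 20·log₁₀(57.6/4.2) = 81 − 22.74 = 58.26 dB.
Σ 10^(L/10) = 4.638e+06 → L_total = 10·log₁₀(4.638e+06) = 66.66 dB.

66.7 dB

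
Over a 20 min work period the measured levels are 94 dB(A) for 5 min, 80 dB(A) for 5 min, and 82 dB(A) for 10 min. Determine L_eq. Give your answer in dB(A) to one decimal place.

L_eq = 10·log₁₀[(1/T)·Σ tᵢ·10^(Lᵢ/10)] with T = 20 min.
Σ tᵢ·10^(Lᵢ/10) = 5·10^(94/10) + 5·10^(80/10) + 10·10^(82/10) = 1.464e+10.
L_eq = 10·log₁₀(1.464e+10/20) = 88.65 dB(A).

88.6 dB(A)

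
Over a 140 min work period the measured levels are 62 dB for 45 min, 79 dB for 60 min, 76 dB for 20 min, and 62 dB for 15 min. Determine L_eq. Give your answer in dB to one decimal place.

76.1 dB

The energy average is taken in the linear domain: L_eq = 10·log₁₀[(Σ tᵢ·10^(Lᵢ/10))/T], T = 140 min.
Σ tᵢ·10^(Lᵢ/10) = 45·10^(62/10) + 60·10^(79/10) + 20·10^(76/10) + 15·10^(62/10) = 5.657e+09.
L_eq = 10·log₁₀(5.657e+09/140) = 76.06 dB.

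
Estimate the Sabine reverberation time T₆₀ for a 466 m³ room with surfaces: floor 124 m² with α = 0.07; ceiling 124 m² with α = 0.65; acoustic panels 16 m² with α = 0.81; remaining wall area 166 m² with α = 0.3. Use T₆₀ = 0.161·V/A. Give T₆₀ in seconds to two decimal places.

0.49 s

Summing Sᵢαᵢ: 124·0.07 + 124·0.65 + 16·0.81 + 166·0.3 = 152.04 m².
T₆₀ = 0.161 × 466 / 152.04 = 0.493 s.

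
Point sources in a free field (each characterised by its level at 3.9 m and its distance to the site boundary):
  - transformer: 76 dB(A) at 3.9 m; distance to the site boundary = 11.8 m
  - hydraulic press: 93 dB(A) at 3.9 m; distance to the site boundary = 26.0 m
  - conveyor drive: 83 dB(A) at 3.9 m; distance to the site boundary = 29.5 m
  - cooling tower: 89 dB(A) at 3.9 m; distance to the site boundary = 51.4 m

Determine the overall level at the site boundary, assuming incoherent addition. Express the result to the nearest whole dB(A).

First find each source's level at the receiver (point-source: −20·log₁₀(r/r_ref)), then combine on an intensity basis.
transformer: 76 − 20·log₁₀(11.8/3.9) = 76 − 9.62 = 66.38 dB(A).
hydraulic press: 93 − 20·log₁₀(26.0/3.9) = 93 − 16.48 = 76.52 dB(A).
conveyor drive: 83 − 20·log₁₀(29.5/3.9) = 83 − 17.58 = 65.42 dB(A).
cooling tower: 89 − 20·log₁₀(51.4/3.9) = 89 − 22.40 = 66.60 dB(A).
Σ 10^(L/10) = 5.730e+07 → L_total = 10·log₁₀(5.730e+07) = 77.58 dB(A).

78 dB(A)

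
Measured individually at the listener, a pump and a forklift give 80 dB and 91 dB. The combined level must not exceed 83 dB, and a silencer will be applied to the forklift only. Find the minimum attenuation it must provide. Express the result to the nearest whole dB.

Everything except the forklift sums to 10^(80/10) = 1.000e+08 in linear terms, 80.00 dB.
The limit corresponds to 10^(83/10) = 1.995e+08; subtracting the fixed part leaves 9.953e+07 for the forklift, i.e. 79.98 dB.
So the forklift must be reduced from 91 to 79.98 dB: IL = 11.02 dB.

11 dB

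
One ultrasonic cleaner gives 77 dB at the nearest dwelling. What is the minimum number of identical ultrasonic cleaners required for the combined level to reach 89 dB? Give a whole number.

16

Need L₁ + 10·log₁₀ N ≥ 89, i.e. log₁₀ N ≥ 1.20.
N ≥ 10^(12.0/10) = 15.849, so N = 16.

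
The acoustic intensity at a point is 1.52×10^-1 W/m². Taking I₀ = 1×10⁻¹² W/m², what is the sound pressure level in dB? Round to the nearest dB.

112 dB

I/I₀ = 1.52×10^-1/10⁻¹² = 1.52×10^11, and L = 10·log₁₀(I/I₀).
L = 10·(0.1818 + 11) = 111.82 dB.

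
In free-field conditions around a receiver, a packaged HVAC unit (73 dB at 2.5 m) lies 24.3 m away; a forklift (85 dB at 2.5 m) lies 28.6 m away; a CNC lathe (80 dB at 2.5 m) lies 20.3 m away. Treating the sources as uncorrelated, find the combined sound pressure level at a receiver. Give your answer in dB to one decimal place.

Apply inverse-square spreading to bring every level to the receiver, then sum 10^(L/10).
packaged HVAC unit: 73 − 20·log₁₀(24.3/2.5) = 73 − 19.75 = 53.25 dB.
forklift: 85 − 20·log₁₀(28.6/2.5) = 85 − 21.17 = 63.83 dB.
CNC lathe: 80 − 20·log₁₀(20.3/2.5) = 80 − 18.19 = 61.81 dB.
Σ 10^(L/10) = 4.144e+06 → L_total = 10·log₁₀(4.144e+06) = 66.17 dB.

66.2 dB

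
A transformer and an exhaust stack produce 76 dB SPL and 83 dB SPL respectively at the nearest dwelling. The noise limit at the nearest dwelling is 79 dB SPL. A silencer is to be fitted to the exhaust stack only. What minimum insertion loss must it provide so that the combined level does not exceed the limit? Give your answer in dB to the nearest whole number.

The untreated sources together contribute 10^(76/10) = 3.981e+07, i.e. 76.00 dB SPL.
To meet 79 dB SPL overall, the treated exhaust stack may contribute at most 10^(79/10) − 3.981e+07 = 3.962e+07, i.e. 75.98 dB SPL.
Required insertion loss = 83 − 75.98 = 7.02 dB.

7 dB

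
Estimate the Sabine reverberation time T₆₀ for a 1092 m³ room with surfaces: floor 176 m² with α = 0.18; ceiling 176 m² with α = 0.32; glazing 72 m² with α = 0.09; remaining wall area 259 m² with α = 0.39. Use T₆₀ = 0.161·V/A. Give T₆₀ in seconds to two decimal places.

Summing Sᵢαᵢ: 176·0.18 + 176·0.32 + 72·0.09 + 259·0.39 = 195.49 m².
T₆₀ = 0.161·V/A = 0.161·1092/195.49 = 0.899 s.

0.90 s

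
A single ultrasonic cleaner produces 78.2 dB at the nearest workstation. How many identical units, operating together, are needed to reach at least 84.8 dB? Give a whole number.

N identical sources give L₁ + 10·log₁₀ N, so require 10·log₁₀ N ≥ 84.8 − 78.2 = 6.6 dB.
N ≥ 10^(6.6/10) = 4.571, so N = 5.

5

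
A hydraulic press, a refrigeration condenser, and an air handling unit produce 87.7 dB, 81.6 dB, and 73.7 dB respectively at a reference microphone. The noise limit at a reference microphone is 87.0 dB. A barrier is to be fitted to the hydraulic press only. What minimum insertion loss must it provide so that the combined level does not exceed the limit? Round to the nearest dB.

2 dB

The untreated sources together contribute 10^(81.6/10) + 10^(73.7/10) = 1.680e+08, i.e. 82.25 dB.
The limit corresponds to 10^(87.0/10) = 5.012e+08; subtracting the fixed part leaves 3.332e+08 for the hydraulic press, i.e. 85.23 dB.
Required insertion loss = 87.7 − 85.23 = 2.47 dB.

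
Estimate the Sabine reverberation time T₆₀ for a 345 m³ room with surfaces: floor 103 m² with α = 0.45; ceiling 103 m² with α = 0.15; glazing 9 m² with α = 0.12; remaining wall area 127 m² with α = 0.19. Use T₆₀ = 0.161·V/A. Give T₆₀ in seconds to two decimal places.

Summing Sᵢαᵢ: 103·0.45 + 103·0.15 + 9·0.12 + 127·0.19 = 87.01 m².
T₆₀ = 0.161 × 345 / 87.01 = 0.638 s.

0.64 s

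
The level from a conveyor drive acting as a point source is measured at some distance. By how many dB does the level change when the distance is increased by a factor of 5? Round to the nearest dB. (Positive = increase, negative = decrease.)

With spherical spreading the level changes by −20·log₁₀(r₂/r₁).
ΔL = −20·log₁₀(5) = -13.98 dB.

-14 dB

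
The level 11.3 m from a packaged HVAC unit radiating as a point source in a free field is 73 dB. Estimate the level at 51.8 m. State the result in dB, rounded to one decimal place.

59.8 dB

Point-source attenuation: ΔL = 20·log₁₀(r₂/r₁) = 20·log₁₀(51.8/11.3) = 13.225 dB.
L₂ = 73 − 20·log₁₀(51.8/11.3) = 73 − 13.225 = 59.77 dB.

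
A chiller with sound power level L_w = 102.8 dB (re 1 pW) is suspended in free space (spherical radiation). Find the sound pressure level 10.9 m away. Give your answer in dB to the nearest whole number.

71 dB

L_p = L_w − 10·log₁₀(4π·r²) with r = 10.9 m.
4π·r² = 1493 m², 10·log₁₀ of that is 31.741 dB.
L_p = 102.8 − 31.741 = 71.06 dB.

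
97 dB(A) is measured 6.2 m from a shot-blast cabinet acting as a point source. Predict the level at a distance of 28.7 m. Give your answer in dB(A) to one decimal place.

83.7 dB(A)

Point-source attenuation: ΔL = 20·log₁₀(r₂/r₁) = 20·log₁₀(28.7/6.2) = 13.310 dB.
L₂ = 97 − 20·log₁₀(28.7/6.2) = 97 − 13.310 = 83.69 dB(A).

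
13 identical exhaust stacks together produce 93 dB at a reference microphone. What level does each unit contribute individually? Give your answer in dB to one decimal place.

13 equal contributions raise the level by 10·log₁₀ 13 = 11.139 dB, so each unit alone gives 93 − 11.139.

81.9 dB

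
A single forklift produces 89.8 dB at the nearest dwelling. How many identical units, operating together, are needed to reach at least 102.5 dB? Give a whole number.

Need L₁ + 10·log₁₀ N ≥ 102.5, i.e. log₁₀ N ≥ 1.27.
N ≥ 10^(12.7/10) = 18.621, so N = 19.

19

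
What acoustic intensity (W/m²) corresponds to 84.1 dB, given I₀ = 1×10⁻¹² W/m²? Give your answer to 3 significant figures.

I = I₀·10^(L/10) = 10⁻¹² × 10^(84.1/10) = 10^(-3.590).

0.000257 W/m²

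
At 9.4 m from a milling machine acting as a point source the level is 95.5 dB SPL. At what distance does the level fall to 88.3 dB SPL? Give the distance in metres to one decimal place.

For a point source L₁ − L₂ = 20·log₁₀(r₂/r₁), so r₂ = r₁·10^((L₁−L₂)/20).
r₂ = 9.4·10^((95.5−88.3)/20) = 9.4·10^(7.2/20) = 21.53 m.

21.5 m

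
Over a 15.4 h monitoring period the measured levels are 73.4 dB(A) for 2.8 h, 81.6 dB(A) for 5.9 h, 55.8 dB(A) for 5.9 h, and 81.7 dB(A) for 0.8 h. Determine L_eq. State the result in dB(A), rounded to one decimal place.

78.3 dB(A)

The energy average is taken in the linear domain: L_eq = 10·log₁₀[(Σ tᵢ·10^(Lᵢ/10))/T], T = 15.4 h.
Σ tᵢ·10^(Lᵢ/10) = 2.8·10^(73.4/10) + 5.9·10^(81.6/10) + 5.9·10^(55.8/10) + 0.8·10^(81.7/10) = 1.035e+09.
L_eq = 10·log₁₀(1.035e+09/15.4) = 78.27 dB(A).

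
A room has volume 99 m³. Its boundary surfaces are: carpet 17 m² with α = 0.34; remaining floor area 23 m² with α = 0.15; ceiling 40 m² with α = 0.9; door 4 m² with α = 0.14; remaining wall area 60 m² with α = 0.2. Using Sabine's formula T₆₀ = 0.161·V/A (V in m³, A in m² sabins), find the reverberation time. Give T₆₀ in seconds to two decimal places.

0.28 s

Total absorption A = 17·0.34 + 23·0.15 + 40·0.9 + 4·0.14 + 60·0.2 = 57.79 m² sabins.
T₆₀ = 0.161·V/A = 0.161·99/57.79 = 0.276 s.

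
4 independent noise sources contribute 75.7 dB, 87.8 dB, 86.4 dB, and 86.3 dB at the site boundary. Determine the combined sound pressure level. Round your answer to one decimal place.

91.8 dB

For uncorrelated sources the intensities add, so convert each level to linear form, sum, and take 10·log₁₀ of the total.
Σ 10^(L/10) = 10^(75.7/10) + 10^(87.8/10) + 10^(86.4/10) + 10^(86.3/10) = 1.503e+09.
L_total = 10·log₁₀(1.503e+09) = 91.77 dB.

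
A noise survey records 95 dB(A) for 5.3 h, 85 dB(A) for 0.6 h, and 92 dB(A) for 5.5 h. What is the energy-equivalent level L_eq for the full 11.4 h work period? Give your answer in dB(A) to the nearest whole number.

Weight each interval's intensity by its duration and average over T = 11.4 h:
Σ tᵢ·10^(Lᵢ/10) = 5.3·10^(95/10) + 0.6·10^(85/10) + 5.5·10^(92/10) = 2.567e+10.
L_eq = 10·log₁₀(2.567e+10/11.4) = 93.52 dB(A).

94 dB(A)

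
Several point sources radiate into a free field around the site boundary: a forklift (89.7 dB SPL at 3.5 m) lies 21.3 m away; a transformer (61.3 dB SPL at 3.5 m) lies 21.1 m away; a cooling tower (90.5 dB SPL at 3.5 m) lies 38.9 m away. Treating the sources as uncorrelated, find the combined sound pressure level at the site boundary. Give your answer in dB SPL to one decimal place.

Propagate each source to the receiver with L = L_ref − 20·log₁₀(r/r_ref), then add intensities.
forklift: 89.7 − 20·log₁₀(21.3/3.5) = 89.7 − 15.69 = 74.01 dB SPL.
transformer: 61.3 − 20·log₁₀(21.1/3.5) = 61.3 − 15.60 = 45.70 dB SPL.
cooling tower: 90.5 − 20·log₁₀(38.9/3.5) = 90.5 − 20.92 = 69.58 dB SPL.
Σ 10^(L/10) = 3.432e+07 → L_total = 10·log₁₀(3.432e+07) = 75.36 dB SPL.

75.4 dB SPL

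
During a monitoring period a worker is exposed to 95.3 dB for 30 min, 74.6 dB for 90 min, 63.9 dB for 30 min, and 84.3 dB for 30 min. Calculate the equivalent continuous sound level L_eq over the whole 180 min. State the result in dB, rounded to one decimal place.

L_eq = 10·log₁₀[(1/T)·Σ tᵢ·10^(Lᵢ/10)] with T = 180 min.
Σ tᵢ·10^(Lᵢ/10) = 30·10^(95.3/10) + 90·10^(74.6/10) + 30·10^(63.9/10) + 30·10^(84.3/10) = 1.124e+11.
L_eq = 10·log₁₀(1.124e+11/180) = 87.95 dB.

88.0 dB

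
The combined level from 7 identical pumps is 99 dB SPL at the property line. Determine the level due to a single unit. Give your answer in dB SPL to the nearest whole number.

For N identical incoherent sources L_total = L₁ + 10·log₁₀ N, so L₁ = 99 − 10·log₁₀(7) = 99 − 8.451.

91 dB SPL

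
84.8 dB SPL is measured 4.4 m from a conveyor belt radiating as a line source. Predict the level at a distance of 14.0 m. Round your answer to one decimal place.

Line-source attenuation: ΔL = 10·log₁₀(r₂/r₁) = 10·log₁₀(14.0/4.4) = 5.027 dB.
L₂ = 84.8 − 10·log₁₀(14.0/4.4) = 84.8 − 5.027 = 79.77 dB SPL.

79.8 dB SPL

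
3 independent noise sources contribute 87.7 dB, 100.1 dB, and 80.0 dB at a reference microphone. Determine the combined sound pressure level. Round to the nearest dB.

100 dB

For uncorrelated sources the intensities add, so convert each level to linear form, sum, and take 10·log₁₀ of the total.
Σ 10^(L/10) = 10^(87.7/10) + 10^(100.1/10) + 10^(80.0/10) = 1.092e+10.
L_total = 10·log₁₀(1.092e+10) = 100.38 dB.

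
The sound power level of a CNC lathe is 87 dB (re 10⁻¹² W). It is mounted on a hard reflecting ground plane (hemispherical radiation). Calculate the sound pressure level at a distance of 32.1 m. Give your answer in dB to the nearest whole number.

49 dB

L_p = L_w − 10·log₁₀(2π·r²) with r = 32.1 m.
2π·r² = 6474 m², 10·log₁₀ of that is 38.112 dB.
L_p = 87 − 38.112 = 48.89 dB.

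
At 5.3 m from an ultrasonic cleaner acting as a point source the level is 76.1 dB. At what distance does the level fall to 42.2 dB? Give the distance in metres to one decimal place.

262.6 m

The 33.9 dB drop corresponds to a distance ratio of 10^(33.9/20) for a point source.
r₂ = 5.3·10^((76.1−42.2)/20) = 5.3·10^(33.9/20) = 262.59 m.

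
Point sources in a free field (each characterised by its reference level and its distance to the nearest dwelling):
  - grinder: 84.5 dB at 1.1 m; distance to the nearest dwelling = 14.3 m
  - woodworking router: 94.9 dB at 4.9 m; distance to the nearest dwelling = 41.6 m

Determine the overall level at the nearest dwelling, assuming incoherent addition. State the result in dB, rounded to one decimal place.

Propagate each source to the receiver with L = L_ref − 20·log₁₀(r/r_ref), then add intensities.
grinder: 84.5 − 20·log₁₀(14.3/1.1) = 84.5 − 22.28 = 62.22 dB.
woodworking router: 94.9 − 20·log₁₀(41.6/4.9) = 94.9 − 18.58 = 76.32 dB.
Σ 10^(L/10) = 4.454e+07 → L_total = 10·log₁₀(4.454e+07) = 76.49 dB.

76.5 dB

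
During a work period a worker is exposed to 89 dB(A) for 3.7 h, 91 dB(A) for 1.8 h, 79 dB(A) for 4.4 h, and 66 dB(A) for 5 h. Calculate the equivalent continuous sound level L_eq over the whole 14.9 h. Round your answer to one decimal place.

Weight each interval's intensity by its duration and average over T = 14.9 h:
Σ tᵢ·10^(Lᵢ/10) = 3.7·10^(89/10) + 1.8·10^(91/10) + 4.4·10^(79/10) + 5·10^(66/10) = 5.574e+09.
L_eq = 10·log₁₀(5.574e+09/14.9) = 85.73 dB(A).

85.7 dB(A)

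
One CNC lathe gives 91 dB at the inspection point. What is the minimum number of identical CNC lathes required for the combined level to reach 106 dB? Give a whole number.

32

The shortfall is 106 − 91 = 15.0 dB, and N units add 10·log₁₀ N, so need 10·log₁₀ N ≥ 15.0.
N ≥ 10^(15.0/10) = 31.623, so N = 32.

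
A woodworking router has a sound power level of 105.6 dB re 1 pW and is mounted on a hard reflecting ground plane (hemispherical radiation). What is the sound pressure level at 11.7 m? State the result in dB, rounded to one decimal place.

L_p = L_w − 10·log₁₀(2π·r²) with r = 11.7 m.
2π·r² = 860.1 m², 10·log₁₀ of that is 29.346 dB.
L_p = 105.6 − 29.346 = 76.25 dB.

76.3 dB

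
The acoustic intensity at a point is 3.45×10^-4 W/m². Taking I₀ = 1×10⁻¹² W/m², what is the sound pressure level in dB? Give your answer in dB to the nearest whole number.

Dividing by I₀ shifts the exponent by 12: I/I₀ = 3.45×10^8.
L = 10·(0.5378 + 8) = 85.38 dB.

85 dB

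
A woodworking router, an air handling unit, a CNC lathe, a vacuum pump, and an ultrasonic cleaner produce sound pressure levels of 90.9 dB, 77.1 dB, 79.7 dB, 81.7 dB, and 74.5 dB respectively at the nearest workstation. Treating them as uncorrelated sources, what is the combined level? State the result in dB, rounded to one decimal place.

91.9 dB

For uncorrelated sources the intensities add, so convert each level to linear form, sum, and take 10·log₁₀ of the total.
Σ 10^(L/10) = 10^(90.9/10) + 10^(77.1/10) + 10^(79.7/10) + 10^(81.7/10) + 10^(74.5/10) = 1.551e+09.
L_total = 10·log₁₀(1.551e+09) = 91.91 dB.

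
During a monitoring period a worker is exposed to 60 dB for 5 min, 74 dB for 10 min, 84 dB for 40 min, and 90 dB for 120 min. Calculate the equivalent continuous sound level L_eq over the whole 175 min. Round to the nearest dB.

L_eq = 10·log₁₀[(1/T)·Σ tᵢ·10^(Lᵢ/10)] with T = 175 min.
Σ tᵢ·10^(Lᵢ/10) = 5·10^(60/10) + 10·10^(74/10) + 40·10^(84/10) + 120·10^(90/10) = 1.303e+11.
L_eq = 10·log₁₀(1.303e+11/175) = 88.72 dB.

89 dB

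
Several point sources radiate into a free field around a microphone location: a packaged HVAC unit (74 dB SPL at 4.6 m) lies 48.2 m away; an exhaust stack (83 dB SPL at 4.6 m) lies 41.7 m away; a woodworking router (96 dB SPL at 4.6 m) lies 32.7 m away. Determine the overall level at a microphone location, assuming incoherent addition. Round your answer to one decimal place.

79.1 dB SPL

Apply inverse-square spreading to bring every level to the receiver, then sum 10^(L/10).
packaged HVAC unit: 74 − 20·log₁₀(48.2/4.6) = 74 − 20.41 = 53.59 dB SPL.
exhaust stack: 83 − 20·log₁₀(41.7/4.6) = 83 − 19.15 = 63.85 dB SPL.
woodworking router: 96 − 20·log₁₀(32.7/4.6) = 96 − 17.04 = 78.96 dB SPL.
Σ 10^(L/10) = 8.144e+07 → L_total = 10·log₁₀(8.144e+07) = 79.11 dB SPL.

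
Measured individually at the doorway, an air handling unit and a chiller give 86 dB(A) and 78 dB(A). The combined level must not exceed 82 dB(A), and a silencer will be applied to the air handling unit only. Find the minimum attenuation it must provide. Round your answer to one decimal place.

The untreated sources together contribute 10^(78/10) = 6.310e+07, i.e. 78.00 dB(A).
To meet 82 dB(A) overall, the treated air handling unit may contribute at most 10^(82/10) − 6.310e+07 = 9.539e+07, i.e. 79.80 dB(A).
Required insertion loss = 86 − 79.80 = 6.20 dB.

6.2 dB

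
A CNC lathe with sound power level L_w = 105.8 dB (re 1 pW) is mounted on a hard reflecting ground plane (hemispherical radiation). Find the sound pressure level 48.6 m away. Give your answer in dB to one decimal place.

64.1 dB

The power spreads over a hemisphere of area 2π·r², so L_p = L_w − 10·log₁₀(2π·r²).
2π·r² = 1.484e+04 m², 10·log₁₀ of that is 41.715 dB.
L_p = 105.8 − 41.715 = 64.09 dB.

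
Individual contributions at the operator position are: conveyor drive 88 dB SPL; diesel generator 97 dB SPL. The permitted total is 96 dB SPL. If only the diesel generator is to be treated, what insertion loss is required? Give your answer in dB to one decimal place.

1.7 dB

Everything except the diesel generator sums to 10^(88/10) = 6.310e+08 in linear terms, 88.00 dB SPL.
The limit corresponds to 10^(96/10) = 3.981e+09; subtracting the fixed part leaves 3.350e+09 for the diesel generator, i.e. 95.25 dB SPL.
Required insertion loss = 97 − 95.25 = 1.75 dB.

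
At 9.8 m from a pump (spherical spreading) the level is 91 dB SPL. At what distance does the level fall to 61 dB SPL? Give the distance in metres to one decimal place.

For a point source L₁ − L₂ = 20·log₁₀(r₂/r₁), so r₂ = r₁·10^((L₁−L₂)/20).
r₂ = 9.8·10^((91−61)/20) = 9.8·10^(30.0/20) = 309.90 m.

309.9 m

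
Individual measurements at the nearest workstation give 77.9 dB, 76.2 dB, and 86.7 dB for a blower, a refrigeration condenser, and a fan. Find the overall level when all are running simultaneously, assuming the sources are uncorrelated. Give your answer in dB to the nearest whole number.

88 dB

Incoherent sources combine by intensity addition: L_total = 10·log₁₀(Σ 10^(L_i/10)).
Σ 10^(L/10) = 10^(77.9/10) + 10^(76.2/10) + 10^(86.7/10) = 5.711e+08.
L_total = 10·log₁₀(5.711e+08) = 87.57 dB.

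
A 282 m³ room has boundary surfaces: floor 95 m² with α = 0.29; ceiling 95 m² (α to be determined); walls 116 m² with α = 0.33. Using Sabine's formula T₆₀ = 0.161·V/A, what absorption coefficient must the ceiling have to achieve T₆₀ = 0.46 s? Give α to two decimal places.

From T₆₀ = 0.161·V/A, the target T₆₀ = 0.46 s needs A = 0.161·282/0.46 = 98.70 m².
Absorption from the other surfaces = 95·0.29 + 116·0.33 = 65.83 m², so the ceiling must supply 32.87 m² over 95 m².
α = 32.87/95 = 0.346.

0.35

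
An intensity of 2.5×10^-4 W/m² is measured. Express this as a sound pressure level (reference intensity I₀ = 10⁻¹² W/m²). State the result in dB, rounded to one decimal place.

84.0 dB

Dividing by I₀ shifts the exponent by 12: I/I₀ = 2.5×10^8.
L = 10·(0.3979 + 8) = 83.98 dB.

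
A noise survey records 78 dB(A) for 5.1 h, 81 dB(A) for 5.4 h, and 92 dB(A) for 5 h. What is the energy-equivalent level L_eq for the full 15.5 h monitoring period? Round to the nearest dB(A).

The energy average is taken in the linear domain: L_eq = 10·log₁₀[(Σ tᵢ·10^(Lᵢ/10))/T], T = 15.5 h.
Σ tᵢ·10^(Lᵢ/10) = 5.1·10^(78/10) + 5.4·10^(81/10) + 5·10^(92/10) = 8.926e+09.
L_eq = 10·log₁₀(8.926e+09/15.5) = 87.60 dB(A).

88 dB(A)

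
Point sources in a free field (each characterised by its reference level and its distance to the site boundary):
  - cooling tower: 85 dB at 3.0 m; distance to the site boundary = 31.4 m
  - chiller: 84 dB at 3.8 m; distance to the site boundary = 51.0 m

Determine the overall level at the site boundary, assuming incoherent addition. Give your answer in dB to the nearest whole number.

66 dB

First find each source's level at the receiver (point-source: −20·log₁₀(r/r_ref)), then combine on an intensity basis.
cooling tower: 85 − 20·log₁₀(31.4/3.0) = 85 − 20.40 = 64.60 dB.
chiller: 84 − 20·log₁₀(51.0/3.8) = 84 − 22.56 = 61.44 dB.
Σ 10^(L/10) = 4.281e+06 → L_total = 10·log₁₀(4.281e+06) = 66.32 dB.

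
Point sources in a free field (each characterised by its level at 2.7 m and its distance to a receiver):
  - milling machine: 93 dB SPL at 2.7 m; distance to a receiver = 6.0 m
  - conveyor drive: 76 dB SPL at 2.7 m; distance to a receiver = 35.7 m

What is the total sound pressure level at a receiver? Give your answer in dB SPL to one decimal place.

86.1 dB SPL

Apply inverse-square spreading to bring every level to the receiver, then sum 10^(L/10).
milling machine: 93 − 20·log₁₀(6.0/2.7) = 93 − 6.94 = 86.06 dB SPL.
conveyor drive: 76 − 20·log₁₀(35.7/2.7) = 76 − 22.43 = 53.57 dB SPL.
Σ 10^(L/10) = 4.043e+08 → L_total = 10·log₁₀(4.043e+08) = 86.07 dB SPL.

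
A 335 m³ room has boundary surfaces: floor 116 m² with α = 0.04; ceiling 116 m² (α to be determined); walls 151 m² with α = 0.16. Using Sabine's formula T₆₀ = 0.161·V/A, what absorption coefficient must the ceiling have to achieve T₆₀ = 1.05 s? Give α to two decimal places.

0.19

From T₆₀ = 0.161·V/A, the target T₆₀ = 1.05 s needs A = 0.161·335/1.05 = 51.37 m².
Absorption from the other surfaces = 116·0.04 + 151·0.16 = 28.80 m², so the ceiling must supply 22.57 m² over 116 m².
α = 22.57/116 = 0.195.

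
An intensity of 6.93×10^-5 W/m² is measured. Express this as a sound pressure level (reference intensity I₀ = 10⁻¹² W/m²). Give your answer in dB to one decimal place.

78.4 dB

I/I₀ = 6.93×10^-5/10⁻¹² = 6.93×10^7, and L = 10·log₁₀(I/I₀).
L = 10·(0.8407 + 7) = 78.41 dB.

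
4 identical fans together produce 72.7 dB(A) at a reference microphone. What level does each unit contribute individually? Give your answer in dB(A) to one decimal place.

For N identical incoherent sources L_total = L₁ + 10·log₁₀ N, so L₁ = 72.7 − 10·log₁₀(4) = 72.7 − 6.021.

66.7 dB(A)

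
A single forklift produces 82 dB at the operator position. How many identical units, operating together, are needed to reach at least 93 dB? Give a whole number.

Need L₁ + 10·log₁₀ N ≥ 93, i.e. log₁₀ N ≥ 1.10.
N ≥ 10^(11.0/10) = 12.589, so N = 13.

13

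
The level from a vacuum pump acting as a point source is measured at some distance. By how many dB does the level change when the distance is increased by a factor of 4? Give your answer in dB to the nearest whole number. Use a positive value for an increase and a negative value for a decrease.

-12 dB

With spherical spreading the level changes by −20·log₁₀(r₂/r₁).
ΔL = −20·log₁₀(4) = -12.04 dB.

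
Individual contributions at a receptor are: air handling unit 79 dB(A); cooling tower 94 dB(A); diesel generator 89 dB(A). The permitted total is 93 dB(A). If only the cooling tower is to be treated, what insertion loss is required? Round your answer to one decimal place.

3.5 dB

Everything except the cooling tower sums to 10^(79/10) + 10^(89/10) = 8.738e+08 in linear terms, 89.41 dB(A).
To meet 93 dB(A) overall, the treated cooling tower may contribute at most 10^(93/10) − 8.738e+08 = 1.122e+09, i.e. 90.50 dB(A).
Required insertion loss = 94 − 90.50 = 3.50 dB.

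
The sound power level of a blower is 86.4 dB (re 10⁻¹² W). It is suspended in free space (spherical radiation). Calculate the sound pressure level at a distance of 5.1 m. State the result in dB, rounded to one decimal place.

Free-field spherical radiation: L_p = L_w − 10·log₁₀(4π·r²), r = 5.1 m.
4π·r² = 326.9 m², 10·log₁₀ of that is 25.144 dB.
L_p = 86.4 − 25.144 = 61.26 dB.

61.3 dB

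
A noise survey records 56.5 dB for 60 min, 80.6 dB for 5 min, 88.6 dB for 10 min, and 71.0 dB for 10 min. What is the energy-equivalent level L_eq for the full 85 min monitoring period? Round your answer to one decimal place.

79.7 dB

Weight each interval's intensity by its duration and average over T = 85 min:
Σ tᵢ·10^(Lᵢ/10) = 60·10^(56.5/10) + 5·10^(80.6/10) + 10·10^(88.6/10) + 10·10^(71.0/10) = 7.971e+09.
L_eq = 10·log₁₀(7.971e+09/85) = 79.72 dB.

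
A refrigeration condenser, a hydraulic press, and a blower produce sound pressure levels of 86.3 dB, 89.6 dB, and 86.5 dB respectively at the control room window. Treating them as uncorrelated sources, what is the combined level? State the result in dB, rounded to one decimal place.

92.5 dB

For uncorrelated sources the intensities add, so convert each level to linear form, sum, and take 10·log₁₀ of the total.
Σ 10^(L/10) = 10^(86.3/10) + 10^(89.6/10) + 10^(86.5/10) = 1.785e+09.
L_total = 10·log₁₀(1.785e+09) = 92.52 dB.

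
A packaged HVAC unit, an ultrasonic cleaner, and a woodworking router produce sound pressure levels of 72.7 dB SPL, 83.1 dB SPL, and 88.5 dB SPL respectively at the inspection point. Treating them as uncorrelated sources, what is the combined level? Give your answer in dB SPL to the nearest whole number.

90 dB SPL

Incoherent sources combine by intensity addition: L_total = 10·log₁₀(Σ 10^(L_i/10)).
Σ 10^(L/10) = 10^(72.7/10) + 10^(83.1/10) + 10^(88.5/10) = 9.307e+08.
L_total = 10·log₁₀(9.307e+08) = 89.69 dB SPL.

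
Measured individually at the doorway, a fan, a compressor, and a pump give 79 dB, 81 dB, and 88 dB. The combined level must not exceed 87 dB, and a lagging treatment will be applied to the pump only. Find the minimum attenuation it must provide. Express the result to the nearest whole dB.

Everything except the pump sums to 10^(79/10) + 10^(81/10) = 2.053e+08 in linear terms, 83.12 dB.
To meet 87 dB overall, the treated pump may contribute at most 10^(87/10) − 2.053e+08 = 2.959e+08, i.e. 84.71 dB.
Required insertion loss = 88 − 84.71 = 3.29 dB.

3 dB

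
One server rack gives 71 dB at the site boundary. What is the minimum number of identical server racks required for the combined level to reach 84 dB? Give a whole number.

20

Need L₁ + 10·log₁₀ N ≥ 84, i.e. log₁₀ N ≥ 1.30.
N ≥ 10^(13.0/10) = 19.953, so N = 20.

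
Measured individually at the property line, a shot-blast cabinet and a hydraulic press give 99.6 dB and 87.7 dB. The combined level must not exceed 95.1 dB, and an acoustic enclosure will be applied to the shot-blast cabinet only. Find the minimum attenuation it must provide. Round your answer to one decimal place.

Fixed contribution from the other source: Σ 10^(L/10) = 10^(87.7/10) = 5.888e+08 (87.70 dB).
The limit corresponds to 10^(95.1/10) = 3.236e+09; subtracting the fixed part leaves 2.647e+09 for the shot-blast cabinet, i.e. 94.23 dB.
So the shot-blast cabinet must be reduced from 99.6 to 94.23 dB: IL = 5.37 dB.

5.4 dB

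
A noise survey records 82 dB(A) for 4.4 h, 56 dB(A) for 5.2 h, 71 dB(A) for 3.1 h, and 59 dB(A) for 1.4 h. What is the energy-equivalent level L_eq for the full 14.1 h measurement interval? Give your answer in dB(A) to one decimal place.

L_eq = 10·log₁₀[(1/T)·Σ tᵢ·10^(Lᵢ/10)] with T = 14.1 h.
Σ tᵢ·10^(Lᵢ/10) = 4.4·10^(82/10) + 5.2·10^(56/10) + 3.1·10^(71/10) + 1.4·10^(59/10) = 7.396e+08.
L_eq = 10·log₁₀(7.396e+08/14.1) = 77.20 dB(A).

77.2 dB(A)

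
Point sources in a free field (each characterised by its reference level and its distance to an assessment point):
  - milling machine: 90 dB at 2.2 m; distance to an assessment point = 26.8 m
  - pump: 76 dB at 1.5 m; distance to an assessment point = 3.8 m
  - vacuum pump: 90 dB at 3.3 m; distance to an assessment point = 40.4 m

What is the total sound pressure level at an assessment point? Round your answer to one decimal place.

72.9 dB

First find each source's level at the receiver (point-source: −20·log₁₀(r/r_ref)), then combine on an intensity basis.
milling machine: 90 − 20·log₁₀(26.8/2.2) = 90 − 21.71 = 68.29 dB.
pump: 76 − 20·log₁₀(3.8/1.5) = 76 − 8.07 = 67.93 dB.
vacuum pump: 90 − 20·log₁₀(40.4/3.3) = 90 − 21.76 = 68.24 dB.
Σ 10^(L/10) = 1.961e+07 → L_total = 10·log₁₀(1.961e+07) = 72.93 dB.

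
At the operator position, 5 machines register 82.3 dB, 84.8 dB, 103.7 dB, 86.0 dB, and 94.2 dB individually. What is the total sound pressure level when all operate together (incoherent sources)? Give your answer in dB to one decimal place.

104.3 dB

For uncorrelated sources the intensities add, so convert each level to linear form, sum, and take 10·log₁₀ of the total.
Σ 10^(L/10) = 10^(82.3/10) + 10^(84.8/10) + 10^(103.7/10) + 10^(86.0/10) + 10^(94.2/10) = 2.694e+10.
L_total = 10·log₁₀(2.694e+10) = 104.30 dB.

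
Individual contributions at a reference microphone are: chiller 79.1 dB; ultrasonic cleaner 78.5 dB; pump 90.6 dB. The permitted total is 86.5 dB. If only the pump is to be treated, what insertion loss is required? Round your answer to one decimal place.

5.9 dB

The untreated sources together contribute 10^(79.1/10) + 10^(78.5/10) = 1.521e+08, i.e. 81.82 dB.
The limit corresponds to 10^(86.5/10) = 4.467e+08; subtracting the fixed part leaves 2.946e+08 for the pump, i.e. 84.69 dB.
So the pump must be reduced from 90.6 to 84.69 dB: IL = 5.91 dB.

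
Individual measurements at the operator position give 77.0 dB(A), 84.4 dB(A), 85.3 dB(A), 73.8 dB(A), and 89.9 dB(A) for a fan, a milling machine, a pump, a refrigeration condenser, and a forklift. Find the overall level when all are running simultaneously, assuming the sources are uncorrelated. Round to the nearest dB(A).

For uncorrelated sources the intensities add, so convert each level to linear form, sum, and take 10·log₁₀ of the total.
Σ 10^(L/10) = 10^(77.0/10) + 10^(84.4/10) + 10^(85.3/10) + 10^(73.8/10) + 10^(89.9/10) = 1.666e+09.
L_total = 10·log₁₀(1.666e+09) = 92.22 dB(A).

92 dB(A)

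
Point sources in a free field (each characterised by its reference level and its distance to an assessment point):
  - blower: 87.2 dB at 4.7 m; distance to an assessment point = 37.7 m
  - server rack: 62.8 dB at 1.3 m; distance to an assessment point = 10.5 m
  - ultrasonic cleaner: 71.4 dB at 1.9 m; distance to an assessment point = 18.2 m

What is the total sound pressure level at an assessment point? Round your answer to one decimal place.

69.2 dB

Apply inverse-square spreading to bring every level to the receiver, then sum 10^(L/10).
blower: 87.2 − 20·log₁₀(37.7/4.7) = 87.2 − 18.08 = 69.12 dB.
server rack: 62.8 − 20·log₁₀(10.5/1.3) = 62.8 − 18.14 = 44.66 dB.
ultrasonic cleaner: 71.4 − 20·log₁₀(18.2/1.9) = 71.4 − 19.63 = 51.77 dB.
Σ 10^(L/10) = 8.336e+06 → L_total = 10·log₁₀(8.336e+06) = 69.21 dB.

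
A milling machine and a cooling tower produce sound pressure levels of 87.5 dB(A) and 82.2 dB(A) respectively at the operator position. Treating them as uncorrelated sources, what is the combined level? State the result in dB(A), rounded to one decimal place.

Incoherent sources combine by intensity addition: L_total = 10·log₁₀(Σ 10^(L_i/10)).
Σ 10^(L/10) = 10^(87.5/10) + 10^(82.2/10) = 7.283e+08.
L_total = 10·log₁₀(7.283e+08) = 88.62 dB(A).

88.6 dB(A)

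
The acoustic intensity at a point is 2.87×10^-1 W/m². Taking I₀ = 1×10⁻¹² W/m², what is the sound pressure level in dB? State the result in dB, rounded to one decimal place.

114.6 dB

L = 10·log₁₀(I/I₀) = 10·log₁₀(2.87×10^-1/10⁻¹²) = 10·log₁₀(2.87×10^11).
L = 10·(0.4579 + 11) = 114.58 dB.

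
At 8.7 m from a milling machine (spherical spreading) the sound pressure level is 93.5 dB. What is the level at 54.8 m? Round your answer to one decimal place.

77.5 dB

Point-source attenuation: ΔL = 20·log₁₀(r₂/r₁) = 20·log₁₀(54.8/8.7) = 15.985 dB.
L₂ = 93.5 − 20·log₁₀(54.8/8.7) = 93.5 − 15.985 = 77.51 dB.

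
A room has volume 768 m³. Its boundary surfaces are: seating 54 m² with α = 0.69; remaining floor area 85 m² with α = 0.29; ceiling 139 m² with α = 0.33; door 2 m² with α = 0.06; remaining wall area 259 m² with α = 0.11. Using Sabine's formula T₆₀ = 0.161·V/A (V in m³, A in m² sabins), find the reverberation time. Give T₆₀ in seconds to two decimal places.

Summing Sᵢαᵢ: 54·0.69 + 85·0.29 + 139·0.33 + 2·0.06 + 259·0.11 = 136.39 m².
T₆₀ = 0.161 × 768 / 136.39 = 0.907 s.

0.91 s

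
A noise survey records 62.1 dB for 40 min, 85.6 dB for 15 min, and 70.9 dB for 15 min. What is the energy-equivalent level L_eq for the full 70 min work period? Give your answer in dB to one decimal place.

L_eq = 10·log₁₀[(1/T)·Σ tᵢ·10^(Lᵢ/10)] with T = 70 min.
Σ tᵢ·10^(Lᵢ/10) = 40·10^(62.1/10) + 15·10^(85.6/10) + 15·10^(70.9/10) = 5.696e+09.
L_eq = 10·log₁₀(5.696e+09/70) = 79.10 dB.

79.1 dB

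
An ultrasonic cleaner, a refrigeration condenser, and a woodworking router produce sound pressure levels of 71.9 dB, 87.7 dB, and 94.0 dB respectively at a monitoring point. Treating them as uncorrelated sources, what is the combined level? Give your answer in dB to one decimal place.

94.9 dB

Incoherent sources combine by intensity addition: L_total = 10·log₁₀(Σ 10^(L_i/10)).
Σ 10^(L/10) = 10^(71.9/10) + 10^(87.7/10) + 10^(94.0/10) = 3.116e+09.
L_total = 10·log₁₀(3.116e+09) = 94.94 dB.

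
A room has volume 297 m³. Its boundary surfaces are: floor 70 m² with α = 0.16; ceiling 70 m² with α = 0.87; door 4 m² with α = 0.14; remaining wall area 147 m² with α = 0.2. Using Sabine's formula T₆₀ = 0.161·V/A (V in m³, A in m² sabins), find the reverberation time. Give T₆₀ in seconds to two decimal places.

0.47 s

Total absorption A = 70·0.16 + 70·0.87 + 4·0.14 + 147·0.2 = 102.06 m² sabins.
T₆₀ = 0.161·V/A = 0.161·297/102.06 = 0.469 s.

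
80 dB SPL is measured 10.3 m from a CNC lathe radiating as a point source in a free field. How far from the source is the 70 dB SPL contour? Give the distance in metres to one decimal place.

For a point source L₁ − L₂ = 20·log₁₀(r₂/r₁), so r₂ = r₁·10^((L₁−L₂)/20).
r₂ = 10.3·10^((80−70)/20) = 10.3·10^(10.0/20) = 32.57 m.

32.6 m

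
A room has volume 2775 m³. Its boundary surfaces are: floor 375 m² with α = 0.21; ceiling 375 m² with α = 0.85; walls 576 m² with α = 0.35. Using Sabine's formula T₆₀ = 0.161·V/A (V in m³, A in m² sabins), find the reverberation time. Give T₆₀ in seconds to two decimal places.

Total absorption A = 375·0.21 + 375·0.85 + 576·0.35 = 599.10 m² sabins.
T₆₀ = 0.161 × 2775 / 599.10 = 0.746 s.

0.75 s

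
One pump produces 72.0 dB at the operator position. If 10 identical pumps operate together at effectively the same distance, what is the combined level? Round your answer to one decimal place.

82.0 dB

N identical incoherent sources raise the level by 10·log₁₀ N.
L_total = 72.0 + 10·log₁₀(10) = 72.0 + 10.000 = 82.00 dB.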